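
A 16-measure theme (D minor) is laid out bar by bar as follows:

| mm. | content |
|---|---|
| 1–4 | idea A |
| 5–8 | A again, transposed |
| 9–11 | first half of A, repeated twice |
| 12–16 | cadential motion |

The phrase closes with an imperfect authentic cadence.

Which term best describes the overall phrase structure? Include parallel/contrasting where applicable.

Basic idea (bars 1–4) + its repetition (mm. 5–8) form the presentation; fragmentation and cadence (measures 9–16) form the continuation — the 16-bar whole is a sentence.

sentence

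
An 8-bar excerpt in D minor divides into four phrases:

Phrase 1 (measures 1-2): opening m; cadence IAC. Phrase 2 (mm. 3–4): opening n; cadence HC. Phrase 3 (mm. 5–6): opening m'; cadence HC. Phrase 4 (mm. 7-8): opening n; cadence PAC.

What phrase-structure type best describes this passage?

parallel double period

Four phrases in two halves: the first half (measures 1-4) ends with a half cadence, the second (mm. 5–8) with a perfect authentic cadence — a large antecedent–consequent pair, i.e. a double period.
Phrase 3 begins with the same material as phrase 1, making it parallel.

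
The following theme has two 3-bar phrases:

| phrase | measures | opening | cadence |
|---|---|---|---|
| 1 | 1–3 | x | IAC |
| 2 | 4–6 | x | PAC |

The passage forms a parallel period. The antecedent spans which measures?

measures 1–3

The antecedent is the phrase ending with the weaker cadence (imperfect authentic cadence, phrase 1) and the consequent the one ending more conclusively (perfect authentic cadence, phrase 2); the antecedent is bars 1-3.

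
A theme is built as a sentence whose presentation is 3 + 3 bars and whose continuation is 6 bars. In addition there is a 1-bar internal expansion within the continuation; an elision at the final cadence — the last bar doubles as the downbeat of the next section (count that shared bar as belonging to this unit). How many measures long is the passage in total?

Basic sentence: 3 + 3 + 6 = 12 bars.
12 (basic form) + 1 (internal expansion) = 13.
The elision shares a bar with the next section but does not change this unit's count.

13 measures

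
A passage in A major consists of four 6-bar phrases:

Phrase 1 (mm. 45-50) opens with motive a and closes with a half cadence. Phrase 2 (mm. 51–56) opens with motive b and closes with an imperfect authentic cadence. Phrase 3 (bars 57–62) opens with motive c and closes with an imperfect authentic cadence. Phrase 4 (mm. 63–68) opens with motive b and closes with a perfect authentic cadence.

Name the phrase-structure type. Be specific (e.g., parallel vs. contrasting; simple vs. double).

Four phrases in two halves: the first half (mm. 45-56) ends with an imperfect authentic cadence, the second (measures 57–68) with a perfect authentic cadence — a large antecedent–consequent pair, i.e. a double period.
Phrase 3 begins with different material from phrase 1, making it contrasting.

contrasting double period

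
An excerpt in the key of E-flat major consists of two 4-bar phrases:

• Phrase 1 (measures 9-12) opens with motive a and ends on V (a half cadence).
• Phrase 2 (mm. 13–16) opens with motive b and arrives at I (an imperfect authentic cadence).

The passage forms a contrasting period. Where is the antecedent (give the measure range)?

measures 9–12

The antecedent is the phrase ending with the weaker cadence (half cadence, phrase 1) and the consequent the one ending more conclusively (imperfect authentic cadence, phrase 2); the antecedent is mm. 9–12.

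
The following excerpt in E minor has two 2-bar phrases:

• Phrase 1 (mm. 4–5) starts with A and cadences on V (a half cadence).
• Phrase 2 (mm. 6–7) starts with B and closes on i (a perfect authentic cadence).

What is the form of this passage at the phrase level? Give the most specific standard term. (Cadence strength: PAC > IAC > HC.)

Phrase 1 ends with a half cadence (weaker) and phrase 2 with a perfect authentic cadence (stronger): antecedent + consequent = a period.
The two phrases open with different material (A / B), so the period is contrasting.

contrasting period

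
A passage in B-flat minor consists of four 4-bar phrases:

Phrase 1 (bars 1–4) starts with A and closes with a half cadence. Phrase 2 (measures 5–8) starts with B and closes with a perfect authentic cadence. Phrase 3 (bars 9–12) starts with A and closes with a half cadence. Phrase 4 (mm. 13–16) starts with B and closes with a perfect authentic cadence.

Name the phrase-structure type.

repeated period

The cadence pattern HC–PAC–HC–PAC is weak–strong twice, and phrases 3–4 restate phrases 1–2: a period heard twice, not a double period (which would end weakly at phrase 2).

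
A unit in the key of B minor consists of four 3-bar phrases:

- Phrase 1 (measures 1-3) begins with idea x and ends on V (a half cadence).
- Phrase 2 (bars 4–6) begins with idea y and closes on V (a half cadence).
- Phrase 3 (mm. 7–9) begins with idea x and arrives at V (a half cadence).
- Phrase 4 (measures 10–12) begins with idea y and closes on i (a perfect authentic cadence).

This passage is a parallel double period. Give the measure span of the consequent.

In a double period the four phrases pair into a large antecedent (phrases 1–2, ending half cadence) and a large consequent (phrases 3–4, ending perfect authentic cadence). The consequent spans measures 7–12.

measures 7–12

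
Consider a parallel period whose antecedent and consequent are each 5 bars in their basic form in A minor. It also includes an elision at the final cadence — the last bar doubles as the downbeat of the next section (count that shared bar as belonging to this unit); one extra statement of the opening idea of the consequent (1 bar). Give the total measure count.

Basic parallel period: 5 + 5 = 10 bars.
10 (basic form) + 1 (extra statement) = 11.
The elision shares a bar with the next section but does not change this unit's count.

11 measures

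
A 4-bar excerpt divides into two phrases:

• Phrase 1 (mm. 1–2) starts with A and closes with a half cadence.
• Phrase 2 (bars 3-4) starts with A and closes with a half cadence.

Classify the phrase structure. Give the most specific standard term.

repeated phrase

Both phrases have the same opening (A) and the same cadence (half cadence): the second is a restatement, not a consequent, so this is a repeated phrase rather than a period.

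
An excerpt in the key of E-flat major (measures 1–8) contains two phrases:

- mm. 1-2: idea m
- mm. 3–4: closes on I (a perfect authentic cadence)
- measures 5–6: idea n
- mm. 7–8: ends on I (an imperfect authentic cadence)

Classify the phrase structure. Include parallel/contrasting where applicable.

phrase group

The second phrase closes with an imperfect authentic cadence, which is not stronger than the first phrase's perfect authentic cadence; without a weak→strong cadential pair there is no antecedent–consequent relationship, so this is a phrase group rather than a period.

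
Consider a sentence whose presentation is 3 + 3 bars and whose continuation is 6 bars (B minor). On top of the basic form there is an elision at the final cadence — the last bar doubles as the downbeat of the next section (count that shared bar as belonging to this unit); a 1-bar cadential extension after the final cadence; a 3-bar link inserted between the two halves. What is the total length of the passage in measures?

Basic sentence: 3 + 3 + 6 = 12 bars.
12 (basic form) + 1 (cadential extension) + 3 (link) = 16.
The elision shares a bar with the next section but does not change this unit's count.

16 measures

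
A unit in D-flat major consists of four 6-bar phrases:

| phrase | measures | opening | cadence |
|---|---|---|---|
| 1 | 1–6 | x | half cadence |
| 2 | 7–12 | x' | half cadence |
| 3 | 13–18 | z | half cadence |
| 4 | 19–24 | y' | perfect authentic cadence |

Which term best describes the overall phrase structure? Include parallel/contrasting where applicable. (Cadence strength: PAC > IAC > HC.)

contrasting double period

Four phrases in two halves: the first half (bars 1–12) ends with a half cadence, the second (bars 13–24) with a perfect authentic cadence — a large antecedent–consequent pair, i.e. a double period.
Phrase 3 begins with different material from phrase 1, making it contrasting.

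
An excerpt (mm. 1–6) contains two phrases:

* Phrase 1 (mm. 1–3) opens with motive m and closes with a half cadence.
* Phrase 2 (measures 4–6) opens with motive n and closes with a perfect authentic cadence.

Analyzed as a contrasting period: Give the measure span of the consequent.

measures 4–6

The antecedent is the phrase ending with the weaker cadence (half cadence, phrase 1) and the consequent the one ending more conclusively (perfect authentic cadence, phrase 2); the consequent is mm. 4–6.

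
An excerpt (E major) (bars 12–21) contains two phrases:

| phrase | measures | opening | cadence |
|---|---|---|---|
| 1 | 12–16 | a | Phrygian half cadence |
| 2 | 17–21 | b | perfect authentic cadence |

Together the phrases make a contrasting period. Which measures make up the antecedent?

measures 12–16

The phrase ending with the weaker cadence (Phrygian half cadence) is the antecedent; the one ending more conclusively (perfect authentic cadence) is the consequent. The antecedent is measures 12–16.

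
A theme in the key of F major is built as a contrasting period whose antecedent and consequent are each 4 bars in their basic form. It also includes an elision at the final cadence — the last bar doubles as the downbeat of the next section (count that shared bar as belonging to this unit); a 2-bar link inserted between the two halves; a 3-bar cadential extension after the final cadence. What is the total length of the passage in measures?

Basic contrasting period: 4 + 4 = 8 bars.
8 (basic form) + 2 (link) + 3 (cadential extension) = 13.
The elision shares a bar with the next section but does not change this unit's count.

13 measures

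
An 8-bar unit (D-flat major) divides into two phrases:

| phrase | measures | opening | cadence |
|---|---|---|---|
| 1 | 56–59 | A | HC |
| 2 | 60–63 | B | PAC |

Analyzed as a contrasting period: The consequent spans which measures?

The antecedent is the phrase ending with the weaker cadence (half cadence, phrase 1) and the consequent the one ending more conclusively (perfect authentic cadence, phrase 2); the consequent is bars 60-63.

measures 60–63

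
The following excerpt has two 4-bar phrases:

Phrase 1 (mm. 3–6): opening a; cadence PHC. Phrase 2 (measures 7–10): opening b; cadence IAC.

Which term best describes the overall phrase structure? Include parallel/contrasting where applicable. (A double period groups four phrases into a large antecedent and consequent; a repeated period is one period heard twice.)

Phrase 1 ends with a Phrygian half cadence (weaker) and phrase 2 with an imperfect authentic cadence (stronger): antecedent + consequent = a period.
The two phrases open with different material (a / b), so the period is contrasting.

contrasting period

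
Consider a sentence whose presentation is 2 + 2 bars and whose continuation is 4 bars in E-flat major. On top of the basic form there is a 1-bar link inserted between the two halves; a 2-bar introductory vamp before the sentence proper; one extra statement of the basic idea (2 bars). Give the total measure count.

Basic sentence: 2 + 2 + 4 = 8 bars.
8 (basic form) + 1 (link) + 2 (introduction) + 2 (extra statement) = 13.

13 measures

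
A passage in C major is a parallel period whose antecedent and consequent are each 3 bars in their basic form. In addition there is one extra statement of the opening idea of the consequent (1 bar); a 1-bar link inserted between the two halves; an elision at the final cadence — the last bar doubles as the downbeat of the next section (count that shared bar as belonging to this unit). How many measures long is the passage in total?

8 measures

Basic parallel period: 3 + 3 = 6 bars.
6 (basic form) + 1 (extra statement) + 1 (link) = 8.
The elision shares a bar with the next section but does not change this unit's count.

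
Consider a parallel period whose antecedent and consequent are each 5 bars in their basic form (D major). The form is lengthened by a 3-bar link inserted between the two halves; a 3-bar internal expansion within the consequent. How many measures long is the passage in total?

16 measures

Basic parallel period: 5 + 5 = 10 bars.
10 (basic form) + 3 (link) + 3 (internal expansion) = 16.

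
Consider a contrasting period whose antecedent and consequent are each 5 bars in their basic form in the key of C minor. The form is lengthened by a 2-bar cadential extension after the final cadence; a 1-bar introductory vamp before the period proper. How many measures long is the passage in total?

13 measures

Basic contrasting period: 5 + 5 = 10 bars.
10 (basic form) + 2 (cadential extension) + 1 (introduction) = 13.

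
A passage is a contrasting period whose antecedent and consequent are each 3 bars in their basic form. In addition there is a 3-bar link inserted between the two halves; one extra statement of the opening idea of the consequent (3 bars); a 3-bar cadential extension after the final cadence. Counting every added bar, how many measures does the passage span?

Basic contrasting period: 3 + 3 = 6 bars.
6 (basic form) + 3 (link) + 3 (extra statement) + 3 (cadential extension) = 15.

15 measures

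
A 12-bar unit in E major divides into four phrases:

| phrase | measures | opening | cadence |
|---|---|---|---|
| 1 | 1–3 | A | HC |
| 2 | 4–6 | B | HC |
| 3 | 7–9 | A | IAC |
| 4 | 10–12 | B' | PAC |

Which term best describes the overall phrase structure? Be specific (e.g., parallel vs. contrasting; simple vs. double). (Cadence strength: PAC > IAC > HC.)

Four phrases in two halves: the first half (bars 1–6) ends with a half cadence, the second (mm. 7-12) with a perfect authentic cadence — a large antecedent–consequent pair, i.e. a double period.
Phrase 3 begins with the same material as phrase 1, making it parallel.

parallel double period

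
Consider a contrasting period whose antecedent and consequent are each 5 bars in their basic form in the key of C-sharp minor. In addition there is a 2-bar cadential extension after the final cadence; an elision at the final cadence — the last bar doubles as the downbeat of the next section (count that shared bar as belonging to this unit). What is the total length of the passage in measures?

Basic contrasting period: 5 + 5 = 10 bars.
10 (basic form) + 2 (cadential extension) = 12.
The elision shares a bar with the next section but does not change this unit's count.

12 measures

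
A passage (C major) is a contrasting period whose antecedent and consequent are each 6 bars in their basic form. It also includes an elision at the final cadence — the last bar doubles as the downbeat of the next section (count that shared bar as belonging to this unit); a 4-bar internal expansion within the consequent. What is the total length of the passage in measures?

16 measures

Basic contrasting period: 6 + 6 = 12 bars.
12 (basic form) + 4 (internal expansion) = 16.
The elision shares a bar with the next section but does not change this unit's count.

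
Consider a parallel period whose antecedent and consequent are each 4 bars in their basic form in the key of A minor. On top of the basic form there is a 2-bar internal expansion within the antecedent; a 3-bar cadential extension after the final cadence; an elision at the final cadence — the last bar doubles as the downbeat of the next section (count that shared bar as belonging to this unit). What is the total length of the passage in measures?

13 measures

Basic parallel period: 4 + 4 = 8 bars.
8 (basic form) + 2 (internal expansion) + 3 (cadential extension) = 13.
The elision shares a bar with the next section but does not change this unit's count.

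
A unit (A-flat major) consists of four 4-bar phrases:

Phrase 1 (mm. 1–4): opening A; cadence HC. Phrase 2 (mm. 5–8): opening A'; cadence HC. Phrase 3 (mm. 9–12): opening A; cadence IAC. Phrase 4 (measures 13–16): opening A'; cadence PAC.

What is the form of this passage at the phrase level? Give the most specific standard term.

parallel double period

Four phrases in two halves: the first half (bars 1–8) ends with a half cadence, the second (mm. 9–16) with a perfect authentic cadence — a large antecedent–consequent pair, i.e. a double period.
Phrase 3 begins with the same material as phrase 1, making it parallel.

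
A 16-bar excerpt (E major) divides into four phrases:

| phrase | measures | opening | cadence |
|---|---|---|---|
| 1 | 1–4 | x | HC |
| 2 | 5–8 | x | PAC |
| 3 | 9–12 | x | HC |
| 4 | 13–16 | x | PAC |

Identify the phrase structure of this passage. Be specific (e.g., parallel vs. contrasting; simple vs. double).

repeated period

The cadence pattern HC–PAC–HC–PAC is weak–strong twice, and phrases 3–4 restate phrases 1–2: a period heard twice, not a double period (which would end weakly at phrase 2).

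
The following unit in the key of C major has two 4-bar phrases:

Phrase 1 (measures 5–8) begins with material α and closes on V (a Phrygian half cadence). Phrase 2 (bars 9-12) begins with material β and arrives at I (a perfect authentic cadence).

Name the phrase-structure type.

contrasting period

Phrase 1 ends with a Phrygian half cadence (weaker) and phrase 2 with a perfect authentic cadence (stronger): antecedent + consequent = a period.
The two phrases open with different material (α / β), so the period is contrasting.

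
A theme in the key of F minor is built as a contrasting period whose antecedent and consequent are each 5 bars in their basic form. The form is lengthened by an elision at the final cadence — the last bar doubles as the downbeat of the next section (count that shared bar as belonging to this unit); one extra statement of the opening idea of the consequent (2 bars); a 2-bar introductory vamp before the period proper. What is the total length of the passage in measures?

Basic contrasting period: 5 + 5 = 10 bars.
10 (basic form) + 2 (extra statement) + 2 (introduction) = 14.
The elision shares a bar with the next section but does not change this unit's count.

14 measures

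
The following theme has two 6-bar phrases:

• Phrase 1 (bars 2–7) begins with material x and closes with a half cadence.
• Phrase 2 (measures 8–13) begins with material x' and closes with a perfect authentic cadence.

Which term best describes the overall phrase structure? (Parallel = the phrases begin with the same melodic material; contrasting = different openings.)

Phrase 1 ends with a half cadence (weaker) and phrase 2 with a perfect authentic cadence (stronger): antecedent + consequent = a period.
The two phrases open with the same material (x / x'), so the period is parallel.

parallel period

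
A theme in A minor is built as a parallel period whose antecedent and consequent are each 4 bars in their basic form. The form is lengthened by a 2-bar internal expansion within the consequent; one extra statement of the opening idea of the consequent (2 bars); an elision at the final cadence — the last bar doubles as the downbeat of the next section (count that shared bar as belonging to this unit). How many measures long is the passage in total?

Basic parallel period: 4 + 4 = 8 bars.
8 (basic form) + 2 (internal expansion) + 2 (extra statement) = 12.
The elision shares a bar with the next section but does not change this unit's count.

12 measures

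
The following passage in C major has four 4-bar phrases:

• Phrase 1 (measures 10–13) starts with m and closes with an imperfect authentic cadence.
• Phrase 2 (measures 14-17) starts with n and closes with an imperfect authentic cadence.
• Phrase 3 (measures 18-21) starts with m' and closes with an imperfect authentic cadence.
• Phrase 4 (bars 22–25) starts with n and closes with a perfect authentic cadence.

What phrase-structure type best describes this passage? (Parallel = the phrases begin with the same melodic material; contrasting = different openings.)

parallel double period

Four phrases in two halves: the first half (mm. 10–17) ends with an imperfect authentic cadence, the second (mm. 18–25) with a perfect authentic cadence — a large antecedent–consequent pair, i.e. a double period.
Phrase 3 begins with the same material as phrase 1, making it parallel.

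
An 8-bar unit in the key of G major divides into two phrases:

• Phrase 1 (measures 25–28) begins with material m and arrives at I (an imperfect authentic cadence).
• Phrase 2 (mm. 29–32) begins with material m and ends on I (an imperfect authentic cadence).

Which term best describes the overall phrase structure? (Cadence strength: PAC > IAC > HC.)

Both phrases have the same opening (m) and the same cadence (imperfect authentic cadence): the second is a restatement, not a consequent, so this is a repeated phrase rather than a period.

repeated phrase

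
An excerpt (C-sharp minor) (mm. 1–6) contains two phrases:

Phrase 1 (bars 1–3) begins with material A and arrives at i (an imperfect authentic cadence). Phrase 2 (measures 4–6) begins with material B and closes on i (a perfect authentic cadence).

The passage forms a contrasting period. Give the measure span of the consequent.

The phrase ending with the weaker cadence (imperfect authentic cadence) is the antecedent; the one ending more conclusively (perfect authentic cadence) is the consequent. The consequent is measures 4–6.

measures 4–6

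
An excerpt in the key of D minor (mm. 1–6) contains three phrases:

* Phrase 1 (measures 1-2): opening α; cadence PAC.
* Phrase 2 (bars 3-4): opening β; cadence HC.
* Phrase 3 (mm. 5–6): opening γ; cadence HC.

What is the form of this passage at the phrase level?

phrase group

The final phrase closes with a half cadence, which is not stronger than the preceding half cadence; the 3 phrases lack an overall antecedent–consequent design and so form a phrase group.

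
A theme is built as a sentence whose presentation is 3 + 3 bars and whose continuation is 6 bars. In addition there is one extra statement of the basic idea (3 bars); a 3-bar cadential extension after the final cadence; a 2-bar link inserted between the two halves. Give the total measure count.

20 measures

Basic sentence: 3 + 3 + 6 = 12 bars.
12 (basic form) + 3 (extra statement) + 3 (cadential extension) + 2 (link) = 20.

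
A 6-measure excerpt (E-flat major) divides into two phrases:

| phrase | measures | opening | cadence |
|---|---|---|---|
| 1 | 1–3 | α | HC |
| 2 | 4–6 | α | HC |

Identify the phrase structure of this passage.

repeated phrase

Both phrases have the same opening (α) and the same cadence (half cadence): the second is a restatement, not a consequent, so this is a repeated phrase rather than a period.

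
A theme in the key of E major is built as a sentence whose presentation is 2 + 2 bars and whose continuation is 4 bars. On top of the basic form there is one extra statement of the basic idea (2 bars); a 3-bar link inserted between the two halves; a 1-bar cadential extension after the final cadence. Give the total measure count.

Basic sentence: 2 + 2 + 4 = 8 bars.
8 (basic form) + 2 (extra statement) + 3 (link) + 1 (cadential extension) = 14.

14 measures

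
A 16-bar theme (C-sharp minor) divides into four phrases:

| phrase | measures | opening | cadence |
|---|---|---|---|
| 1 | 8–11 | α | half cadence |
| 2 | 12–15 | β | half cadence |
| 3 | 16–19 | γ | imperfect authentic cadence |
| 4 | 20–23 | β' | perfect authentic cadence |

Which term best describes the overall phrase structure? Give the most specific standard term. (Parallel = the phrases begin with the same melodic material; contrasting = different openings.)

Four phrases in two halves: the first half (measures 8-15) ends with a half cadence, the second (mm. 16–23) with a perfect authentic cadence — a large antecedent–consequent pair, i.e. a double period.
Phrase 3 begins with different material from phrase 1, making it contrasting.

contrasting double period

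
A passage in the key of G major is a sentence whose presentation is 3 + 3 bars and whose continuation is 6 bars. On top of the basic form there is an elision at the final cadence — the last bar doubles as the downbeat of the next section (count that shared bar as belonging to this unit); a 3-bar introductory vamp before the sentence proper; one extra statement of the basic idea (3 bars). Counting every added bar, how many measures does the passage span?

Basic sentence: 3 + 3 + 6 = 12 bars.
12 (basic form) + 3 (introduction) + 3 (extra statement) = 18.
The elision shares a bar with the next section but does not change this unit's count.

18 measures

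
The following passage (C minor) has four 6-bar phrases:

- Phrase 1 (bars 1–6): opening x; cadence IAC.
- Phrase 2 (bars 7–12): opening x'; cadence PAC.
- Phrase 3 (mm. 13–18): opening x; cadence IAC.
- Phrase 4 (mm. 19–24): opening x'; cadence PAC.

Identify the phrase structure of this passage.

The cadence pattern IAC–PAC–IAC–PAC is weak–strong twice, and phrases 3–4 restate phrases 1–2: a period heard twice, not a double period (which would end weakly at phrase 2).

repeated period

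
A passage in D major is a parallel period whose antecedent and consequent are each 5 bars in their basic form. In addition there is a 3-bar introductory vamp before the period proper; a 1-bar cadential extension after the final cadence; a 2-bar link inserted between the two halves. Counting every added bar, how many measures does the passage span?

16 measures

Basic parallel period: 5 + 5 = 10 bars.
10 (basic form) + 3 (introduction) + 1 (cadential extension) + 2 (link) = 16.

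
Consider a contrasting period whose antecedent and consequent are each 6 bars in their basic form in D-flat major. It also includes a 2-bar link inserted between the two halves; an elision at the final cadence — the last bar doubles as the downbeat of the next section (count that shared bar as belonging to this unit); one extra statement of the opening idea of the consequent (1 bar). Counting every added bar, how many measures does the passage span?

Basic contrasting period: 6 + 6 = 12 bars.
12 (basic form) + 2 (link) + 1 (extra statement) = 15.
The elision shares a bar with the next section but does not change this unit's count.

15 measures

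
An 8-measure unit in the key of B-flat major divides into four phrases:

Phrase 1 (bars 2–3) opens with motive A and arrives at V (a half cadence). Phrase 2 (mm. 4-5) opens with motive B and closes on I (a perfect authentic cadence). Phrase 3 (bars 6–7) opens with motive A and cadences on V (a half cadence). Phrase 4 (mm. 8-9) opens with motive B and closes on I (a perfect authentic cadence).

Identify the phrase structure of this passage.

The cadence pattern HC–PAC–HC–PAC is weak–strong twice, and phrases 3–4 restate phrases 1–2: a period heard twice, not a double period (which would end weakly at phrase 2).

repeated period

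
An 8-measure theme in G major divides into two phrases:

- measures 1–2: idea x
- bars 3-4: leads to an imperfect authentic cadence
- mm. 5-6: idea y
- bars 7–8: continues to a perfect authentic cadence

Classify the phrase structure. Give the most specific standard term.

contrasting period

Phrase 1 ends with an imperfect authentic cadence (weaker) and phrase 2 with a perfect authentic cadence (stronger): antecedent + consequent = a period.
The two phrases open with different material (x / y), so the period is contrasting.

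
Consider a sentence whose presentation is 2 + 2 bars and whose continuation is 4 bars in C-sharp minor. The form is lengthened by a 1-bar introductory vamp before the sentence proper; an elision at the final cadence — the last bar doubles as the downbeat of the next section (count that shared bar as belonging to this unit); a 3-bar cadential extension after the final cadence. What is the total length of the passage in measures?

Basic sentence: 2 + 2 + 4 = 8 bars.
8 (basic form) + 1 (introduction) + 3 (cadential extension) = 12.
The elision shares a bar with the next section but does not change this unit's count.

12 measures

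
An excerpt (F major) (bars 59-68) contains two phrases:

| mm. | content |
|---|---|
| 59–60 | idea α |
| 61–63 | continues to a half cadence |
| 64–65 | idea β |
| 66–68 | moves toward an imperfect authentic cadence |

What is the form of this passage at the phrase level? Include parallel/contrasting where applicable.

contrasting period

Phrase 1 ends with a half cadence (weaker) and phrase 2 with an imperfect authentic cadence (stronger): antecedent + consequent = a period.
The two phrases open with different material (α / β), so the period is contrasting.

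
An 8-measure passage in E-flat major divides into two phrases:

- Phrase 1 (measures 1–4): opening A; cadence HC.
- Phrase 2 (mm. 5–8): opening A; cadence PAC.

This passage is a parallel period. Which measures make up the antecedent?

The antecedent is the phrase ending with the weaker cadence (half cadence, phrase 1) and the consequent the one ending more conclusively (perfect authentic cadence, phrase 2); the antecedent is bars 1–4.

measures 1–4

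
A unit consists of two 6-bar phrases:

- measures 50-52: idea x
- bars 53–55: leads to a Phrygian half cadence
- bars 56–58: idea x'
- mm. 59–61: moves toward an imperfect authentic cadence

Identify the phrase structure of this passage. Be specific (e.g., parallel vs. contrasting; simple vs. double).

parallel period

Phrase 1 ends with a Phrygian half cadence (weaker) and phrase 2 with an imperfect authentic cadence (stronger): antecedent + consequent = a period.
The two phrases open with the same material (x / x'), so the period is parallel.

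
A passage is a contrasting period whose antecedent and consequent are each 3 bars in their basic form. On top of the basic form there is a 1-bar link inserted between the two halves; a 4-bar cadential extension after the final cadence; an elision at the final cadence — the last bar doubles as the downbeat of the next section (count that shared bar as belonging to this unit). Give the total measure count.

Basic contrasting period: 3 + 3 = 6 bars.
6 (basic form) + 1 (link) + 4 (cadential extension) = 11.
The elision shares a bar with the next section but does not change this unit's count.

11 measures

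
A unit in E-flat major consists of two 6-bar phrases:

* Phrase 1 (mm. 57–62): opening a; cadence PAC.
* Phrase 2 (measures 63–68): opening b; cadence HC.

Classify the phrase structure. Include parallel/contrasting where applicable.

The second phrase closes with a half cadence, which is not stronger than the first phrase's perfect authentic cadence; without a weak→strong cadential pair there is no antecedent–consequent relationship, so this is a phrase group rather than a period.

phrase group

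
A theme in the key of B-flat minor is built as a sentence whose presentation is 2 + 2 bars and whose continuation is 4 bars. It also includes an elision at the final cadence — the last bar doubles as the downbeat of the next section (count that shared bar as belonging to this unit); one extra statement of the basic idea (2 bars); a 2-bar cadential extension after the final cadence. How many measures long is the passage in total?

12 measures

Basic sentence: 2 + 2 + 4 = 8 bars.
8 (basic form) + 2 (extra statement) + 2 (cadential extension) = 12.
The elision shares a bar with the next section but does not change this unit's count.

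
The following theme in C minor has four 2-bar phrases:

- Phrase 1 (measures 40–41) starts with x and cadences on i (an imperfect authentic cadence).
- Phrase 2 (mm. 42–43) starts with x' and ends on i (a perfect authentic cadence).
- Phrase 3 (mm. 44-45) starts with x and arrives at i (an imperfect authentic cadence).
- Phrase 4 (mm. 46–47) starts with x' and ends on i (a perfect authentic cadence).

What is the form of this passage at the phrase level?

The cadence pattern IAC–PAC–IAC–PAC is weak–strong twice, and phrases 3–4 restate phrases 1–2: a period heard twice, not a double period (which would end weakly at phrase 2).

repeated period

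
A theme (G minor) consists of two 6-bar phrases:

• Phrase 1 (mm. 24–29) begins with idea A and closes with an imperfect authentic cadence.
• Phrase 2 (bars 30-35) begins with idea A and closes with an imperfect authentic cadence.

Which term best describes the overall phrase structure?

Both phrases have the same opening (A) and the same cadence (imperfect authentic cadence): the second is a restatement, not a consequent, so this is a repeated phrase rather than a period.

repeated phrase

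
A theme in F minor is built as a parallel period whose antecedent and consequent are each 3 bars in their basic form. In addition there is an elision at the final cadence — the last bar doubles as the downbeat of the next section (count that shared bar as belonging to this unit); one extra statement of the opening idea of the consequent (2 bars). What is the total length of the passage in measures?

8 measures

Basic parallel period: 3 + 3 = 6 bars.
6 (basic form) + 2 (extra statement) = 8.
The elision shares a bar with the next section but does not change this unit's count.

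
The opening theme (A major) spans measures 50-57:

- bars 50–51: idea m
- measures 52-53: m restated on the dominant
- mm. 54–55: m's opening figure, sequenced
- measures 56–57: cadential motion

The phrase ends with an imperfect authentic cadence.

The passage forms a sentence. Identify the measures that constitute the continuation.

measures 54–57

After the presentation (measures 50–53), the continuation covers the fragmentation through the cadence: measures 54-57.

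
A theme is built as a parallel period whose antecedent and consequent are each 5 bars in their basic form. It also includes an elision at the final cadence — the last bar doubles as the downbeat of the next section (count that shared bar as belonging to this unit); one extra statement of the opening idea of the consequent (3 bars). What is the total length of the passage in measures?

13 measures

Basic parallel period: 5 + 5 = 10 bars.
10 (basic form) + 3 (extra statement) = 13.
The elision shares a bar with the next section but does not change this unit's count.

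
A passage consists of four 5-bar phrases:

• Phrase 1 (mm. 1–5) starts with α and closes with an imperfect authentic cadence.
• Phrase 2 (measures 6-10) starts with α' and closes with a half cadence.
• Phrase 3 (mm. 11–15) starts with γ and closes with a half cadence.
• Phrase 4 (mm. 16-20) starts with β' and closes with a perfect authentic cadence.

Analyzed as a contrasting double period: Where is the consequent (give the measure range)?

measures 11–20

In a double period the four phrases pair into a large antecedent (phrases 1–2, ending half cadence) and a large consequent (phrases 3–4, ending perfect authentic cadence). The consequent spans mm. 11–20.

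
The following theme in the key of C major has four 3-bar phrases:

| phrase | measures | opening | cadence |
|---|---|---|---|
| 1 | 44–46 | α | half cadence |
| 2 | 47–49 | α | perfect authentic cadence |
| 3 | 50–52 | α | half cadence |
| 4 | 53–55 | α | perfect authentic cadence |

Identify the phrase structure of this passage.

The cadence pattern HC–PAC–HC–PAC is weak–strong twice, and phrases 3–4 restate phrases 1–2: a period heard twice, not a double period (which would end weakly at phrase 2).

repeated period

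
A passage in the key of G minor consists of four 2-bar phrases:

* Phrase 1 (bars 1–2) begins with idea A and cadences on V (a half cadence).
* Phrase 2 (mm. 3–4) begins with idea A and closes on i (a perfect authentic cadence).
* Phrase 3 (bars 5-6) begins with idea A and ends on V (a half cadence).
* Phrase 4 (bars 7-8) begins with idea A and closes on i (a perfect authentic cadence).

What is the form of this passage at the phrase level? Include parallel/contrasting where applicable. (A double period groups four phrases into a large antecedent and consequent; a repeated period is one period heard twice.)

repeated period

The cadence pattern HC–PAC–HC–PAC is weak–strong twice, and phrases 3–4 restate phrases 1–2: a period heard twice, not a double period (which would end weakly at phrase 2).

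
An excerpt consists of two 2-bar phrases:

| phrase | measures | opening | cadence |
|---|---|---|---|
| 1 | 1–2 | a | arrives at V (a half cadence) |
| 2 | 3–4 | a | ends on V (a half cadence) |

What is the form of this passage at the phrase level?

repeated phrase

Both phrases have the same opening (a) and the same cadence (half cadence): the second is a restatement, not a consequent, so this is a repeated phrase rather than a period.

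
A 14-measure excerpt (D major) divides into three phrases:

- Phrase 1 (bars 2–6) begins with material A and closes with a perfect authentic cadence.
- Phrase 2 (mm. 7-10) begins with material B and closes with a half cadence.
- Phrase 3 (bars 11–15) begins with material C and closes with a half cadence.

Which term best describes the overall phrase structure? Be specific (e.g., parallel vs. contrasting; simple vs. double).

phrase group

The final phrase closes with a half cadence, which is not stronger than the preceding half cadence; the 3 phrases lack an overall antecedent–consequent design and so form a phrase group.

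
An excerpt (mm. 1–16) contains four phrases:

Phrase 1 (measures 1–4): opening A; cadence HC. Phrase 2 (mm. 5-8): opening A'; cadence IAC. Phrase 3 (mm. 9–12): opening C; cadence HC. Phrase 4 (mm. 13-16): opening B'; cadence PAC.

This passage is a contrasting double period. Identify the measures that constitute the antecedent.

measures 1–8

In a double period the four phrases pair into a large antecedent (phrases 1–2, ending imperfect authentic cadence) and a large consequent (phrases 3–4, ending perfect authentic cadence). The antecedent spans measures 1-8.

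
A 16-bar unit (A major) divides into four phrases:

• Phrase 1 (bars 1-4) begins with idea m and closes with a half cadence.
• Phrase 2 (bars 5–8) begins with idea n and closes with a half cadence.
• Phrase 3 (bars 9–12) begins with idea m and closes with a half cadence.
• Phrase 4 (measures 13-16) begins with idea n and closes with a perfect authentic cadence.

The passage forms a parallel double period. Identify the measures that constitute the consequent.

measures 9–16

In a double period the four phrases pair into a large antecedent (phrases 1–2, ending half cadence) and a large consequent (phrases 3–4, ending perfect authentic cadence). The consequent spans mm. 9–16.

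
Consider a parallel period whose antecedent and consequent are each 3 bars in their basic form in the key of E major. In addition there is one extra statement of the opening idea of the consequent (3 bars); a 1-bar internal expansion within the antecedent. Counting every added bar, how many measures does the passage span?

10 measures

Basic parallel period: 3 + 3 = 6 bars.
6 (basic form) + 3 (extra statement) + 1 (internal expansion) = 10.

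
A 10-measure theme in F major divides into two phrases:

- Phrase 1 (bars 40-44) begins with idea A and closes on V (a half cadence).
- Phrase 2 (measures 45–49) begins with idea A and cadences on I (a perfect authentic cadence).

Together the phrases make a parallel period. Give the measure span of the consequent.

measures 45–49

The phrase ending with the weaker cadence (half cadence) is the antecedent; the one ending more conclusively (perfect authentic cadence) is the consequent. The consequent is measures 45–49.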